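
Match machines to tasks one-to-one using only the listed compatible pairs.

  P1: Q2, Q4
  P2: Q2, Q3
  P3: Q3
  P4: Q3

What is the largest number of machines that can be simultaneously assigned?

3

Unit-capacity flow: source→left, listed edges, right→sink; max matching = max flow.
Augmenting path P1→Q2 (+1); matched 1.
Augmenting path P2→Q3 (+1); matched 2.
Augmenting path P3→Q3→P2→Q2→P1→Q4 (+1); matched 3.
No augmenting path remains; maximum matching = 3.
König certificate: {P1, P2, Q3} is a vertex cover of size 3 (every listed pair touches it), so no matching can be larger.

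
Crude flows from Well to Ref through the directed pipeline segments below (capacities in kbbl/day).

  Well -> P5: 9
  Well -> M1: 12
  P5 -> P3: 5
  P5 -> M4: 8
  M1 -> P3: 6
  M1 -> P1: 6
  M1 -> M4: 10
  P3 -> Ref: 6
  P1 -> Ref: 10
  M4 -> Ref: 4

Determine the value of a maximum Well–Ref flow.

Augment Well→P5→P3→Ref: bottleneck 5, flow now 5.
Augment Well→P5→M4→Ref: bottleneck 4, flow now 9.
Augment Well→M1→P3→Ref: bottleneck 1, flow now 10.
Augment Well→M1→P1→Ref: bottleneck 6, flow now 16.
No augmenting path remains; maximum flow = 16.
In the residual graph, reachable from Well: {Well, P5, M1, P3, M4}.
Min-cut edges: M1→P1 (6), P3→Ref (6), M4→Ref (4); capacity 6 + 6 + 4 = 16.
This cut is saturated, so no flow can exceed 16.

16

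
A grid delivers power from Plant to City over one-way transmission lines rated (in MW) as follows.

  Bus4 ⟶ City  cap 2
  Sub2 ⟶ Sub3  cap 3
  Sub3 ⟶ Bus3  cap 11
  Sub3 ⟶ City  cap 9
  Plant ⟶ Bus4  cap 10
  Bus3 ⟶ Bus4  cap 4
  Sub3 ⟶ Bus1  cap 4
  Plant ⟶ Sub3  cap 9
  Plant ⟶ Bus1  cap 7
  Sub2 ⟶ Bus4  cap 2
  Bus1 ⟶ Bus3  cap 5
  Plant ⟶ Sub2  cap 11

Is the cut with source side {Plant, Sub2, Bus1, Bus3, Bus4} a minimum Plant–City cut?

Given cut capacity: 9 + 3 + 2 = 14.
Augment Plant→Sub3→City: bottleneck 9, flow now 9.
Augment Plant→Bus4→City: bottleneck 2, flow now 11.
No augmenting path remains; maximum flow = 11.
In the residual graph, reachable from Plant: {Plant, Sub2, Sub3, Bus1, Bus3, Bus4}.
Min-cut edges: Sub3→City (9), Bus4→City (2); capacity 9 + 2 = 11.
Cut capacity 14 exceeds the max flow 11, so it is not minimum.

No — its capacity is 14, but the minimum cut has capacity 11.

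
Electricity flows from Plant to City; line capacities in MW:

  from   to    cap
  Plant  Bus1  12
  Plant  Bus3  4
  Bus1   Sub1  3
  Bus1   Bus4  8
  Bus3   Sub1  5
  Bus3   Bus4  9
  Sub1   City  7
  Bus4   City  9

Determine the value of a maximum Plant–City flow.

15

Augment Plant→Bus1→Sub1→City: bottleneck 3, flow now 3.
Augment Plant→Bus1→Bus4→City: bottleneck 8, flow now 11.
Augment Plant→Bus3→Sub1→City: bottleneck 4, flow now 15.
No augmenting path remains; maximum flow = 15.
In the residual graph, reachable from Plant: {Plant, Bus1}.
Min-cut edges: Plant→Bus3 (4), Bus1→Sub1 (3), Bus1→Bus4 (8); capacity 4 + 3 + 8 = 15.
This cut is saturated, so no flow can exceed 15.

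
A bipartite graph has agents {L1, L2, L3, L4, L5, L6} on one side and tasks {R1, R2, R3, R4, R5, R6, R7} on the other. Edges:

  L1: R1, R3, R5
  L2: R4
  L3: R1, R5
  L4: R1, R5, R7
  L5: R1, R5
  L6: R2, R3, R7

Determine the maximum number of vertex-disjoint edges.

6

Unit-capacity flow: source→left, listed edges, right→sink; max matching = max flow.
Augmenting path L1→R1 (+1); matched 1.
Augmenting path L2→R4 (+1); matched 2.
Augmenting path L3→R5 (+1); matched 3.
Augmenting path L4→R7 (+1); matched 4.
Augmenting path L6→R2 (+1); matched 5.
Augmenting path L5→R1→L1→R3 (+1); matched 6.
No augmenting path remains; maximum matching = 6.
König certificate: {L1, L2, L3, L4, L5, L6} is a vertex cover of size 6 (every listed pair touches it), so no matching can be larger.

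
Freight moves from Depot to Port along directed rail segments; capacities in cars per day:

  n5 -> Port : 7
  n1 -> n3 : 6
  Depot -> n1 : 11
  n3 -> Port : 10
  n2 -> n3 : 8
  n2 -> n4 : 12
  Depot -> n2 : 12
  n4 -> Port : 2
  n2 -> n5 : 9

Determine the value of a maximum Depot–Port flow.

Augment Depot→n1→n3→Port: bottleneck 6, flow now 6.
Augment Depot→n2→n3→Port: bottleneck 4, flow now 10.
Augment Depot→n2→n4→Port: bottleneck 2, flow now 12.
Augment Depot→n2→n5→Port: bottleneck 6, flow now 18.
No augmenting path remains; maximum flow = 18.
In the residual graph, reachable from Depot: {Depot, n1}.
Min-cut edges: Depot→n2 (12), n1→n3 (6); capacity 12 + 6 = 18.
This cut is saturated, so no flow can exceed 18.

18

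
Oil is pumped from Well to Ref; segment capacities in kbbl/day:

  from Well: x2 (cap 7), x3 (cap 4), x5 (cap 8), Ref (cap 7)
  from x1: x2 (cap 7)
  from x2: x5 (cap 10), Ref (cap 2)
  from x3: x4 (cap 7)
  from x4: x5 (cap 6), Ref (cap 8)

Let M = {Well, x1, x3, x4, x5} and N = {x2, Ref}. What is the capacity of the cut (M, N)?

29

Edges leaving {Well, x1, x3, x4, x5}: Well→x2 (7), Well→Ref (7), x1→x2 (7), x4→Ref (8).
Cut capacity = 7 + 7 + 7 + 8 = 29.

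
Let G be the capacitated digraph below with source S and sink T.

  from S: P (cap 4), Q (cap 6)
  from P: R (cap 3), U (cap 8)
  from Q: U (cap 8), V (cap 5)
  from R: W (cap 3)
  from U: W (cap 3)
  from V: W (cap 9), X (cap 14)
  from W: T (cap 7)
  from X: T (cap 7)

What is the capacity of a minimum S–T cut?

10

Augment S→P→R→W→T: bottleneck 3, flow now 3.
Augment S→P→U→W→T: bottleneck 1, flow now 4.
Augment S→Q→U→W→T: bottleneck 2, flow now 6.
Augment S→Q→V→W→T: bottleneck 1, flow now 7.
Augment S→Q→V→X→T: bottleneck 3, flow now 10.
No augmenting path remains; maximum flow = 10.
By max-flow min-cut, the minimum cut capacity equals the max flow.
In the residual graph, reachable from S: {S}.
Min-cut edges: S→P (4), S→Q (6); capacity 4 + 6 = 10.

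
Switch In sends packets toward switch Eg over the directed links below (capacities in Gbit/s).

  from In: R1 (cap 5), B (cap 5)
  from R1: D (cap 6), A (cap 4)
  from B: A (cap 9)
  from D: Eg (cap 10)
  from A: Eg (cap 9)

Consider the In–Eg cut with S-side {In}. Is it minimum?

Given cut capacity: 5 + 5 = 10.
Augment In→R1→D→Eg: bottleneck 5, flow now 5.
Augment In→B→A→Eg: bottleneck 5, flow now 10.
No augmenting path remains; maximum flow = 10.
Cut capacity 10 equals the max flow, so it is a minimum cut.

Yes — it is a minimum cut (capacity 10).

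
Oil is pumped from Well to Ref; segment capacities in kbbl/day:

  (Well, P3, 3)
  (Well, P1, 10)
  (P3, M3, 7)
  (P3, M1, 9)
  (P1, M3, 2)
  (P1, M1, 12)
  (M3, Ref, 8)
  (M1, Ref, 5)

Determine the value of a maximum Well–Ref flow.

10

Augment Well→P3→M3→Ref: bottleneck 3, flow now 3.
Augment Well→P1→M3→Ref: bottleneck 2, flow now 5.
Augment Well→P1→M1→Ref: bottleneck 5, flow now 10.
No augmenting path remains; maximum flow = 10.
In the residual graph, reachable from Well: {Well, P1, M1}.
Min-cut edges: Well→P3 (3), P1→M3 (2), M1→Ref (5); capacity 3 + 2 + 5 = 10.
This cut is saturated, so no flow can exceed 10.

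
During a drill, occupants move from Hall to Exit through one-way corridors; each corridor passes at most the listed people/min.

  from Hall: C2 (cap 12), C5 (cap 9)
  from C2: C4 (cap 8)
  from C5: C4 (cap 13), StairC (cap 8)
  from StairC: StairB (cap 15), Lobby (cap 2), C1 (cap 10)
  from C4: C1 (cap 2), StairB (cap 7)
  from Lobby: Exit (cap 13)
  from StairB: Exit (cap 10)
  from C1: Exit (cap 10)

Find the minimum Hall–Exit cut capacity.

17

Augment Hall→C2→C4→StairB→Exit: bottleneck 7, flow now 7.
Augment Hall→C2→C4→C1→Exit: bottleneck 1, flow now 8.
Augment Hall→C5→StairC→Lobby→Exit: bottleneck 2, flow now 10.
Augment Hall→C5→StairC→StairB→Exit: bottleneck 3, flow now 13.
Augment Hall→C5→StairC→C1→Exit: bottleneck 3, flow now 16.
Augment Hall→C5→C4→C1→Exit: bottleneck 1, flow now 17.
No augmenting path remains; maximum flow = 17.
By max-flow min-cut, the minimum cut capacity equals the max flow.
In the residual graph, reachable from Hall: {Hall, C2}.
Min-cut edges: Hall→C5 (9), C2→C4 (8); capacity 9 + 8 = 17.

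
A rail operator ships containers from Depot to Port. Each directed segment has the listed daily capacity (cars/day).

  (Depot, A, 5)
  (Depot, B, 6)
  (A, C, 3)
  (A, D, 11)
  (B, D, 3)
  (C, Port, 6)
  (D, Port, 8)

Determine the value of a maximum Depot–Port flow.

8

Augment Depot→A→C→Port: bottleneck 3, flow now 3.
Augment Depot→A→D→Port: bottleneck 2, flow now 5.
Augment Depot→B→D→Port: bottleneck 3, flow now 8.
No augmenting path remains; maximum flow = 8.
In the residual graph, reachable from Depot: {Depot, B}.
Min-cut edges: Depot→A (5), B→D (3); capacity 5 + 3 = 8.
This cut is saturated, so no flow can exceed 8.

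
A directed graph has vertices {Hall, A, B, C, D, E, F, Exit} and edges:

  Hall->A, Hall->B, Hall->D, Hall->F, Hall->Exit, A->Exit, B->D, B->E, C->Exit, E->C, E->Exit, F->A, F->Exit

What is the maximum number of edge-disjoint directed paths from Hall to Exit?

Assign every edge capacity 1; by Menger, the answer equals the max flow.
Path Hall→Exit (+1); total 1.
Path Hall→A→Exit (+1); total 2.
Path Hall→F→Exit (+1); total 3.
Path Hall→B→E→Exit (+1); total 4.
No residual Hall→Exit path; max flow = 4.
Certifying cut of size 4: {Hall→A, Hall→B, Hall→Exit, Hall→F}.

4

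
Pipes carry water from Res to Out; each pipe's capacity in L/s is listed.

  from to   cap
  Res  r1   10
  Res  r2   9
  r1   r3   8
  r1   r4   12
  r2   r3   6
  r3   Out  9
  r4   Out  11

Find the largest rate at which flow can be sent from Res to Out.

Augment Res→r1→r3→Out: bottleneck 8, flow now 8.
Augment Res→r1→r4→Out: bottleneck 2, flow now 10.
Augment Res→r2→r3→Out: bottleneck 1, flow now 11.
Augment Res→r2→r3→r1→r4→Out: bottleneck 5, flow now 16. (uses reverse residual edge)
No augmenting path remains; maximum flow = 16.
In the residual graph, reachable from Res: {Res, r2}.
Min-cut edges: Res→r1 (10), r2→r3 (6); capacity 10 + 6 = 16.
This cut is saturated, so no flow can exceed 16.

16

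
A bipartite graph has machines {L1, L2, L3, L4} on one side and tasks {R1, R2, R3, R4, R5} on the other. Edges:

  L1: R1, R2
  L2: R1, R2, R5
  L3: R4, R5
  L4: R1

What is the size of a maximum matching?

4

Unit-capacity flow: source→left, listed edges, right→sink; max matching = max flow.
Augmenting path L1→R1 (+1); matched 1.
Augmenting path L2→R2 (+1); matched 2.
Augmenting path L3→R4 (+1); matched 3.
Augmenting path L4→R1→L1→R2→L2→R5 (+1); matched 4.
No augmenting path remains; maximum matching = 4.
König certificate: {L1, L2, L3, L4} is a vertex cover of size 4 (every listed pair touches it), so no matching can be larger.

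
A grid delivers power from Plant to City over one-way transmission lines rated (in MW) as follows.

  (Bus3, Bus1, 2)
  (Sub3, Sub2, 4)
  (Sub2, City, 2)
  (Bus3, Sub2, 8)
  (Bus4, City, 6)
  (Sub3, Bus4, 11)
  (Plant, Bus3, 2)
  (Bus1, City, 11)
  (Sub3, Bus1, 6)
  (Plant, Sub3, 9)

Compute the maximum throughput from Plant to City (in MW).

Augment Plant→Bus3→Sub2→City: bottleneck 2, flow now 2.
Augment Plant→Sub3→Bus1→City: bottleneck 6, flow now 8.
Augment Plant→Sub3→Bus4→City: bottleneck 3, flow now 11.
No augmenting path remains; maximum flow = 11.
In the residual graph, reachable from Plant: {Plant}.
Min-cut edges: Plant→Bus3 (2), Plant→Sub3 (9); capacity 2 + 9 = 11.
This cut is saturated, so no flow can exceed 11.

11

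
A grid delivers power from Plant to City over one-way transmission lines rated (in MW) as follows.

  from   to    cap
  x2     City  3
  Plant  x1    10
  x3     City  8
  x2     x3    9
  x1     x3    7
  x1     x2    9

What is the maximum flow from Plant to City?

10

Augment Plant→x1→x2→City: bottleneck 3, flow now 3.
Augment Plant→x1→x3→City: bottleneck 7, flow now 10.
No augmenting path remains; maximum flow = 10.
In the residual graph, reachable from Plant: {Plant}.
Min-cut edges: Plant→x1 (10); capacity 10 = 10.
This cut is saturated, so no flow can exceed 10.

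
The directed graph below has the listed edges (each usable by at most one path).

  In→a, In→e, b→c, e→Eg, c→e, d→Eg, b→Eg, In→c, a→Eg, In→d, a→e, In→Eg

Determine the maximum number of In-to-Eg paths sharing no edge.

Assign every edge capacity 1; by Menger, the answer equals the max flow.
Path In→Eg (+1); total 1.
Path In→a→Eg (+1); total 2.
Path In→d→Eg (+1); total 3.
Path In→e→Eg (+1); total 4.
No residual In→Eg path; max flow = 4.
Certifying cut of size 4: {In→Eg, In→a, In→d, e→Eg}.

4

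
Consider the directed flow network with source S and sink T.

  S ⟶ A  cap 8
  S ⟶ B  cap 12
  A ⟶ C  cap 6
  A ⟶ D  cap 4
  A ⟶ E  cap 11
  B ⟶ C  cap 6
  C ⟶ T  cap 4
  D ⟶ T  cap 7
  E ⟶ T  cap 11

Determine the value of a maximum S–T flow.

Augment S→A→C→T: bottleneck 4, flow now 4.
Augment S→A→D→T: bottleneck 4, flow now 8.
Augment S→B→C→A→E→T: bottleneck 4, flow now 12. (uses reverse residual edge)
No augmenting path remains; maximum flow = 12.
In the residual graph, reachable from S: {S, B, C}.
Min-cut edges: S→A (8), C→T (4); capacity 8 + 4 = 12.
This cut is saturated, so no flow can exceed 12.

12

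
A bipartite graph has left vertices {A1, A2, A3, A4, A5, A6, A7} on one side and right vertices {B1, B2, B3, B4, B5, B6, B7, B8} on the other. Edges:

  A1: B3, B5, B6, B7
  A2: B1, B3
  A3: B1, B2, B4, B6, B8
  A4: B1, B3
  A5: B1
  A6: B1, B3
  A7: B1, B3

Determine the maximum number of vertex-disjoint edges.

4

Unit-capacity flow: source→left, listed edges, right→sink; max matching = max flow.
Augmenting path A1→B3 (+1); matched 1.
Augmenting path A2→B1 (+1); matched 2.
Augmenting path A3→B2 (+1); matched 3.
Augmenting path A4→B3→A1→B5 (+1); matched 4.
No augmenting path remains; maximum matching = 4.
König certificate: {A1, A3, B1, B3} is a vertex cover of size 4 (every listed pair touches it), so no matching can be larger.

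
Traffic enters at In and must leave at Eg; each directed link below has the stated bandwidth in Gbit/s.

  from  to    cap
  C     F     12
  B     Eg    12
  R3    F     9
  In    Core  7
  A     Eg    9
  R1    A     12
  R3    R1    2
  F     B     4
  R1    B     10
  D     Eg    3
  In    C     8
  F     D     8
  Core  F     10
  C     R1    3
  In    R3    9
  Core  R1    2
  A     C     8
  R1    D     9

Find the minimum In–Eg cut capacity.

14

Augment In→C→R1→A→Eg: bottleneck 3, flow now 3.
Augment In→C→F→B→Eg: bottleneck 4, flow now 7.
Augment In→C→F→D→Eg: bottleneck 1, flow now 8.
Augment In→R3→R1→A→Eg: bottleneck 2, flow now 10.
Augment In→R3→F→D→Eg: bottleneck 2, flow now 12.
Augment In→Core→R1→A→Eg: bottleneck 2, flow now 14.
No augmenting path remains; maximum flow = 14.
By max-flow min-cut, the minimum cut capacity equals the max flow.
In the residual graph, reachable from In: {In, C, R3, Core, F, D}.
Min-cut edges: C→R1 (3), R3→R1 (2), Core→R1 (2), F→B (4), D→Eg (3); capacity 3 + 2 + 2 + 4 + 3 = 14.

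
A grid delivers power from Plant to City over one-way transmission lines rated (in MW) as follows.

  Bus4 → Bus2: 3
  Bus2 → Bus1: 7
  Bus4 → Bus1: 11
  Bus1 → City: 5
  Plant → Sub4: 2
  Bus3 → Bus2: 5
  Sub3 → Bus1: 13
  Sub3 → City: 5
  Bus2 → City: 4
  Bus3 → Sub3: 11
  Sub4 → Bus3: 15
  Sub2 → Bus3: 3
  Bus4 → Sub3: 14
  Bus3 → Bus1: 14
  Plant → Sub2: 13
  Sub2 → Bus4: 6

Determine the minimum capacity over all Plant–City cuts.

11

Augment Plant→Sub4→Bus3→Bus1→City: bottleneck 2, flow now 2.
Augment Plant→Sub2→Bus4→Bus1→City: bottleneck 3, flow now 5.
Augment Plant→Sub2→Bus4→Sub3→City: bottleneck 3, flow now 8.
Augment Plant→Sub2→Bus3→Sub3→City: bottleneck 2, flow now 10.
Augment Plant→Sub2→Bus3→Bus2→City: bottleneck 1, flow now 11.
No augmenting path remains; maximum flow = 11.
By max-flow min-cut, the minimum cut capacity equals the max flow.
In the residual graph, reachable from Plant: {Plant, Sub2}.
Min-cut edges: Plant→Sub4 (2), Sub2→Bus4 (6), Sub2→Bus3 (3); capacity 2 + 6 + 3 = 11.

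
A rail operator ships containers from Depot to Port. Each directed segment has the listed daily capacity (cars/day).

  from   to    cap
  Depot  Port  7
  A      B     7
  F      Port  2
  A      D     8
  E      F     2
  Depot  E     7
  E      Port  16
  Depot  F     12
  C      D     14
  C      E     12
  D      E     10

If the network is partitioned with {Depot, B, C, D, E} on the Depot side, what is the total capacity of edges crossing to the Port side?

Edges leaving {Depot, B, C, D, E}: Depot→F (12), Depot→Port (7), E→F (2), E→Port (16).
Cut capacity = 12 + 7 + 2 + 16 = 37.

37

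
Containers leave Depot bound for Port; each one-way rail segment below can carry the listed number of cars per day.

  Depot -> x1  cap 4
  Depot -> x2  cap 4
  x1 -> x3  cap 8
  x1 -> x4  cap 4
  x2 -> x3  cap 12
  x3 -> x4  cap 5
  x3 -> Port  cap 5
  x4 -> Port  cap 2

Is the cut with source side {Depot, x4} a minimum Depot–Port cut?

No — its capacity is 10, but the minimum cut has capacity 7.

Given cut capacity: 4 + 4 + 2 = 10.
Augment Depot→x1→x3→Port: bottleneck 4, flow now 4.
Augment Depot→x2→x3→Port: bottleneck 1, flow now 5.
Augment Depot→x2→x3→x4→Port: bottleneck 2, flow now 7.
No augmenting path remains; maximum flow = 7.
In the residual graph, reachable from Depot: {Depot, x1, x2, x3, x4}.
Min-cut edges: x3→Port (5), x4→Port (2); capacity 5 + 2 = 7.
Cut capacity 10 exceeds the max flow 7, so it is not minimum.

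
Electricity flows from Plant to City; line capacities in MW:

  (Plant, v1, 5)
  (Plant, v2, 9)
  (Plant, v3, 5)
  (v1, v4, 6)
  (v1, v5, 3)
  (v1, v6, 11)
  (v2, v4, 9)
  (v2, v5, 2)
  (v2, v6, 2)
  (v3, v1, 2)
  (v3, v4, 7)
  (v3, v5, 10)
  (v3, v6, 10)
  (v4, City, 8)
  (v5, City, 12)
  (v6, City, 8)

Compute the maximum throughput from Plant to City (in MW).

Augment Plant→v1→v4→City: bottleneck 5, flow now 5.
Augment Plant→v2→v4→City: bottleneck 3, flow now 8.
Augment Plant→v2→v5→City: bottleneck 2, flow now 10.
Augment Plant→v2→v6→City: bottleneck 2, flow now 12.
Augment Plant→v3→v5→City: bottleneck 5, flow now 17.
Augment Plant→v2→v4→v1→v5→City: bottleneck 2, flow now 19. (uses reverse residual edge)
No augmenting path remains; maximum flow = 19.
In the residual graph, reachable from Plant: {Plant}.
Min-cut edges: Plant→v1 (5), Plant→v2 (9), Plant→v3 (5); capacity 5 + 9 + 5 = 19.
This cut is saturated, so no flow can exceed 19.

19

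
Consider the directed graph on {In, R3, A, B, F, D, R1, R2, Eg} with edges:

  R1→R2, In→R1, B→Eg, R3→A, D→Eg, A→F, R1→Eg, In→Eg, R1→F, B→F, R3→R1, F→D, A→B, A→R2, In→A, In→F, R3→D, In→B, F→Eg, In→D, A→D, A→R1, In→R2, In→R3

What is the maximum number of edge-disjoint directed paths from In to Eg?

5

Assign every edge capacity 1; by Menger, the answer equals the max flow.
Path In→Eg (+1); total 1.
Path In→B→Eg (+1); total 2.
Path In→F→Eg (+1); total 3.
Path In→D→Eg (+1); total 4.
Path In→R1→Eg (+1); total 5.
No residual In→Eg path; max flow = 5.
Certifying cut of size 5: {B→Eg, D→Eg, F→Eg, In→Eg, R1→Eg}.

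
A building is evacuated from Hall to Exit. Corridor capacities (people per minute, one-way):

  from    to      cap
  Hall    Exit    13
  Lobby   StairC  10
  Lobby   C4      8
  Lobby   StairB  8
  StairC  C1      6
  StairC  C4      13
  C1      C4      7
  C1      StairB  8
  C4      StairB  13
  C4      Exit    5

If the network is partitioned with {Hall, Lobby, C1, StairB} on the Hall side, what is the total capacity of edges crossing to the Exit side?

38

Edges leaving {Hall, Lobby, C1, StairB}: Hall→Exit (13), Lobby→StairC (10), Lobby→C4 (8), C1→C4 (7).
Cut capacity = 13 + 10 + 8 + 7 = 38.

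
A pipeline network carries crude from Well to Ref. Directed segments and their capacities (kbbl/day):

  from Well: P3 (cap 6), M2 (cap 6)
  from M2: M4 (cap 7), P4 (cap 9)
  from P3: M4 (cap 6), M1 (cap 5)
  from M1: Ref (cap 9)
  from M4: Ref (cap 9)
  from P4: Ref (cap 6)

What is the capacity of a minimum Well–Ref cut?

12

Augment Well→M2→M4→Ref: bottleneck 6, flow now 6.
Augment Well→P3→M1→Ref: bottleneck 5, flow now 11.
Augment Well→P3→M4→Ref: bottleneck 1, flow now 12.
No augmenting path remains; maximum flow = 12.
By max-flow min-cut, the minimum cut capacity equals the max flow.
In the residual graph, reachable from Well: {Well}.
Min-cut edges: Well→M2 (6), Well→P3 (6); capacity 6 + 6 = 12.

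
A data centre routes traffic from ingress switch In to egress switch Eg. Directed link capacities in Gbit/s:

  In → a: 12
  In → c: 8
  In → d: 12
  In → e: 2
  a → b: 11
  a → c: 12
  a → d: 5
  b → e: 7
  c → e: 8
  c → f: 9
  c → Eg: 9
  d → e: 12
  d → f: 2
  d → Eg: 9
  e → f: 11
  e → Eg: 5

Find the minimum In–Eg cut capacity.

23

Augment In→c→Eg: bottleneck 8, flow now 8.
Augment In→d→Eg: bottleneck 9, flow now 17.
Augment In→e→Eg: bottleneck 2, flow now 19.
Augment In→a→c→Eg: bottleneck 1, flow now 20.
Augment In→d→e→Eg: bottleneck 3, flow now 23.
No augmenting path remains; maximum flow = 23.
By max-flow min-cut, the minimum cut capacity equals the max flow.
In the residual graph, reachable from In: {In, a, b, c, d, e, f}.
Min-cut edges: c→Eg (9), d→Eg (9), e→Eg (5); capacity 9 + 9 + 5 = 23.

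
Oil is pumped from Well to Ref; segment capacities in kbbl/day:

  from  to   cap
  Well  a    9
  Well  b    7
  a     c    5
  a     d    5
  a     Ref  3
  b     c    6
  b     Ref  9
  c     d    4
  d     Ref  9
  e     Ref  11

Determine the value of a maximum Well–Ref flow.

16

Augment Well→a→Ref: bottleneck 3, flow now 3.
Augment Well→b→Ref: bottleneck 7, flow now 10.
Augment Well→a→d→Ref: bottleneck 5, flow now 15.
Augment Well→a→c→d→Ref: bottleneck 1, flow now 16.
No augmenting path remains; maximum flow = 16.
In the residual graph, reachable from Well: {Well}.
Min-cut edges: Well→a (9), Well→b (7); capacity 9 + 7 = 16.
This cut is saturated, so no flow can exceed 16.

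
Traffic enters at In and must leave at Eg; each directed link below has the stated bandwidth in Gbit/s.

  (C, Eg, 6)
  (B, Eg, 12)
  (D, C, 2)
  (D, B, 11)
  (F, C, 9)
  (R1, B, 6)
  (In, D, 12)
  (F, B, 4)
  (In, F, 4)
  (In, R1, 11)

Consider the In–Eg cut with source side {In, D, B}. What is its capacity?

29

Edges leaving {In, D, B}: In→R1 (11), In→F (4), D→C (2), B→Eg (12).
Cut capacity = 11 + 4 + 2 + 12 = 29.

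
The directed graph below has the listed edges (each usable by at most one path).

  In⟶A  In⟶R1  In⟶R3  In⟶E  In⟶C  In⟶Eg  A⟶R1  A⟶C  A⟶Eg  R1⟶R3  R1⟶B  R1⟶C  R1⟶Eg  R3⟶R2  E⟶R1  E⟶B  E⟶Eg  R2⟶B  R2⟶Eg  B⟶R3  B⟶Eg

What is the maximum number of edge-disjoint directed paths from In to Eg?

Assign every edge capacity 1; by Menger, the answer equals the max flow.
Path In→Eg (+1); total 1.
Path In→A→Eg (+1); total 2.
Path In→R1→Eg (+1); total 3.
Path In→E→Eg (+1); total 4.
Path In→R3→R2→Eg (+1); total 5.
No residual In→Eg path; max flow = 5.
Certifying cut of size 5: {In→A, In→E, In→Eg, In→R1, In→R3}.

5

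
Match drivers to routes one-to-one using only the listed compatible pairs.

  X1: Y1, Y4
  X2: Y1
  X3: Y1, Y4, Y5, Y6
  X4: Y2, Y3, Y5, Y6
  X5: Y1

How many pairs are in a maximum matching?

4

Unit-capacity flow: source→left, listed edges, right→sink; max matching = max flow.
Augmenting path X1→Y1 (+1); matched 1.
Augmenting path X3→Y4 (+1); matched 2.
Augmenting path X4→Y2 (+1); matched 3.
Augmenting path X2→Y1→X1→Y4→X3→Y5 (+1); matched 4.
No augmenting path remains; maximum matching = 4.
König certificate: {X1, X3, X4, Y1} is a vertex cover of size 4 (every listed pair touches it), so no matching can be larger.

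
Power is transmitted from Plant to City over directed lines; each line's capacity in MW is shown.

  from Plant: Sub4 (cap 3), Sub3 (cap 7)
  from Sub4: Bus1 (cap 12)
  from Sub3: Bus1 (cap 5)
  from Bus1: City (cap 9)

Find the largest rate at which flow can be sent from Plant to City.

Augment Plant→Sub4→Bus1→City: bottleneck 3, flow now 3.
Augment Plant→Sub3→Bus1→City: bottleneck 5, flow now 8.
No augmenting path remains; maximum flow = 8.
In the residual graph, reachable from Plant: {Plant, Sub3}.
Min-cut edges: Plant→Sub4 (3), Sub3→Bus1 (5); capacity 3 + 5 = 8.
This cut is saturated, so no flow can exceed 8.

8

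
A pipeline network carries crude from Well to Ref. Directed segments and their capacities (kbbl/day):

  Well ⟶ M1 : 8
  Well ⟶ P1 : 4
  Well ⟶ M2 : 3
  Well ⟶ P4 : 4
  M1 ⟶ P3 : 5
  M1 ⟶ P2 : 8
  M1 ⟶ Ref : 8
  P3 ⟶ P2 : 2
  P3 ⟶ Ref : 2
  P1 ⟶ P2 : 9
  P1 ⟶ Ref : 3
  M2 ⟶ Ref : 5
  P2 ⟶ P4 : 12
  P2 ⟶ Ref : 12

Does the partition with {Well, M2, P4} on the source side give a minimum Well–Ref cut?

No — its capacity is 17, but the minimum cut has capacity 15.

Given cut capacity: 8 + 4 + 5 = 17.
Augment Well→M1→Ref: bottleneck 8, flow now 8.
Augment Well→P1→Ref: bottleneck 3, flow now 11.
Augment Well→M2→Ref: bottleneck 3, flow now 14.
Augment Well→P1→P2→Ref: bottleneck 1, flow now 15.
No augmenting path remains; maximum flow = 15.
In the residual graph, reachable from Well: {Well, P4}.
Min-cut edges: Well→M1 (8), Well→P1 (4), Well→M2 (3); capacity 8 + 4 + 3 = 15.
Cut capacity 17 exceeds the max flow 15, so it is not minimum.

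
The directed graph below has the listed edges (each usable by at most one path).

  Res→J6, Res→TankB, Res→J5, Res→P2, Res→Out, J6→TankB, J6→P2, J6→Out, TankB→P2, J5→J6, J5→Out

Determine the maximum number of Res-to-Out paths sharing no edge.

Assign every edge capacity 1; by Menger, the answer equals the max flow.
Path Res→Out (+1); total 1.
Path Res→J6→Out (+1); total 2.
Path Res→J5→Out (+1); total 3.
No residual Res→Out path; max flow = 3.
Certifying cut of size 3: {Res→J5, Res→J6, Res→Out}.

3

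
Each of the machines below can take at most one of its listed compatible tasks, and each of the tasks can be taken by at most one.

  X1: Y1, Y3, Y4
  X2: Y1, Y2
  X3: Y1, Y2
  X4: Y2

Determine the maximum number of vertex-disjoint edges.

Unit-capacity flow: source→left, listed edges, right→sink; max matching = max flow.
Augmenting path X1→Y1 (+1); matched 1.
Augmenting path X2→Y2 (+1); matched 2.
Augmenting path X3→Y1→X1→Y3 (+1); matched 3.
No augmenting path remains; maximum matching = 3.
König certificate: {X1, Y1, Y2} is a vertex cover of size 3 (every listed pair touches it), so no matching can be larger.

3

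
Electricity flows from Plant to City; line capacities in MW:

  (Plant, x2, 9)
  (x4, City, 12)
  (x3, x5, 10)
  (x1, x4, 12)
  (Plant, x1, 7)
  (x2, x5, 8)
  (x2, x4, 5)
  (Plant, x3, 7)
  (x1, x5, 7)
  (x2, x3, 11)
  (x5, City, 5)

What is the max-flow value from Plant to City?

17

Augment Plant→x1→x4→City: bottleneck 7, flow now 7.
Augment Plant→x2→x4→City: bottleneck 5, flow now 12.
Augment Plant→x2→x5→City: bottleneck 4, flow now 16.
Augment Plant→x3→x5→City: bottleneck 1, flow now 17.
No augmenting path remains; maximum flow = 17.
In the residual graph, reachable from Plant: {Plant, x2, x3, x5}.
Min-cut edges: Plant→x1 (7), x2→x4 (5), x5→City (5); capacity 7 + 5 + 5 = 17.
This cut is saturated, so no flow can exceed 17.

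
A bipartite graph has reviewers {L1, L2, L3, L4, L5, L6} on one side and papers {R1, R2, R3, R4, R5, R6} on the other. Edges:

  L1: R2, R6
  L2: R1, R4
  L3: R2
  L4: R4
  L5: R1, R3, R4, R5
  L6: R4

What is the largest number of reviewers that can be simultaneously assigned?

5

Unit-capacity flow: source→left, listed edges, right→sink; max matching = max flow.
Augmenting path L1→R2 (+1); matched 1.
Augmenting path L2→R1 (+1); matched 2.
Augmenting path L4→R4 (+1); matched 3.
Augmenting path L5→R3 (+1); matched 4.
Augmenting path L3→R2→L1→R6 (+1); matched 5.
No augmenting path remains; maximum matching = 5.
König certificate: {L1, L2, L3, L5, R4} is a vertex cover of size 5 (every listed pair touches it), so no matching can be larger.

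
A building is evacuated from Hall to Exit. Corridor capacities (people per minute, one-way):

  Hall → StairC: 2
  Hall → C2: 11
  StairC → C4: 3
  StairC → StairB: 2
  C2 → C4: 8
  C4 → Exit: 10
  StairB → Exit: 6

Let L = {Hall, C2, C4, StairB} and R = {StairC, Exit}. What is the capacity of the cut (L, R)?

18

Edges leaving {Hall, C2, C4, StairB}: Hall→StairC (2), C4→Exit (10), StairB→Exit (6).
Cut capacity = 2 + 10 + 6 = 18.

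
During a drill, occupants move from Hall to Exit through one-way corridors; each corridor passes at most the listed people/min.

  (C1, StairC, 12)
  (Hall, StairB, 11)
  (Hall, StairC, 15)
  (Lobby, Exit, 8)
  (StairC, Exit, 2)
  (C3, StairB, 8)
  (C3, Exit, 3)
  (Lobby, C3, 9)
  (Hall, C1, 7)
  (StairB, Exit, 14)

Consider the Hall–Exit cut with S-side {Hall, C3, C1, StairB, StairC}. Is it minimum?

Given cut capacity: 3 + 14 + 2 = 19.
Augment Hall→StairB→Exit: bottleneck 11, flow now 11.
Augment Hall→StairC→Exit: bottleneck 2, flow now 13.
No augmenting path remains; maximum flow = 13.
In the residual graph, reachable from Hall: {Hall, C1, StairC}.
Min-cut edges: Hall→StairB (11), StairC→Exit (2); capacity 11 + 2 = 13.
Cut capacity 19 exceeds the max flow 13, so it is not minimum.

No — its capacity is 19, but the minimum cut has capacity 13.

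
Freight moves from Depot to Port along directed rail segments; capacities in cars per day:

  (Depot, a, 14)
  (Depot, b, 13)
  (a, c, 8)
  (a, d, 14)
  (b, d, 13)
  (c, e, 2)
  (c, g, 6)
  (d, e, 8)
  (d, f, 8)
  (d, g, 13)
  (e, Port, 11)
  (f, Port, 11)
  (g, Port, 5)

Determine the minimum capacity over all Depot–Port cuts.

23

Augment Depot→a→c→e→Port: bottleneck 2, flow now 2.
Augment Depot→a→c→g→Port: bottleneck 5, flow now 7.
Augment Depot→a→d→e→Port: bottleneck 7, flow now 14.
Augment Depot→b→d→e→Port: bottleneck 1, flow now 15.
Augment Depot→b→d→f→Port: bottleneck 8, flow now 23.
No augmenting path remains; maximum flow = 23.
By max-flow min-cut, the minimum cut capacity equals the max flow.
In the residual graph, reachable from Depot: {Depot, a, b, c, d, g}.
Min-cut edges: c→e (2), d→e (8), d→f (8), g→Port (5); capacity 2 + 8 + 8 + 5 = 23.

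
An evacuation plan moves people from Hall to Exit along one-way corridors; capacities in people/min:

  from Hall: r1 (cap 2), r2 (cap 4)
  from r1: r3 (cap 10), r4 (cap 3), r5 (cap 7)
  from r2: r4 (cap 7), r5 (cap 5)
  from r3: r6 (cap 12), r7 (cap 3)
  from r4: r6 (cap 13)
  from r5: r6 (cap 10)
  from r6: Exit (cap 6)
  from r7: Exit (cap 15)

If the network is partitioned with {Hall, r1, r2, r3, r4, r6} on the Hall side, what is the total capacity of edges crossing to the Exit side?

Edges leaving {Hall, r1, r2, r3, r4, r6}: r1→r5 (7), r2→r5 (5), r3→r7 (3), r6→Exit (6).
Cut capacity = 7 + 5 + 3 + 6 = 21.

21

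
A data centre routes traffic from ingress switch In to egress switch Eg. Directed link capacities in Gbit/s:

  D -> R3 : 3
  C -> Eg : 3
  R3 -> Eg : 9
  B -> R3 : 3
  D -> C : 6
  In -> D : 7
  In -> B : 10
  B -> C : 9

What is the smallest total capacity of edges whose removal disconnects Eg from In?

Augment In→D→C→Eg: bottleneck 3, flow now 3.
Augment In→D→R3→Eg: bottleneck 3, flow now 6.
Augment In→B→R3→Eg: bottleneck 3, flow now 9.
No augmenting path remains; maximum flow = 9.
By max-flow min-cut, the minimum cut capacity equals the max flow.
In the residual graph, reachable from In: {In, D, B, C}.
Min-cut edges: D→R3 (3), B→R3 (3), C→Eg (3); capacity 3 + 3 + 3 = 9.

9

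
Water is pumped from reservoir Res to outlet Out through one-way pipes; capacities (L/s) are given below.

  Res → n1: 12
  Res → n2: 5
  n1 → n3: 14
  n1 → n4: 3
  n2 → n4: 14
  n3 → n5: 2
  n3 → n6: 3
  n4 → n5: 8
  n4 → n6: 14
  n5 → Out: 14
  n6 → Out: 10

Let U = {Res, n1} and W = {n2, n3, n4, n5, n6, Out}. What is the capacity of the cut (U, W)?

22

Edges leaving {Res, n1}: Res→n2 (5), n1→n3 (14), n1→n4 (3).
Cut capacity = 5 + 14 + 3 = 22.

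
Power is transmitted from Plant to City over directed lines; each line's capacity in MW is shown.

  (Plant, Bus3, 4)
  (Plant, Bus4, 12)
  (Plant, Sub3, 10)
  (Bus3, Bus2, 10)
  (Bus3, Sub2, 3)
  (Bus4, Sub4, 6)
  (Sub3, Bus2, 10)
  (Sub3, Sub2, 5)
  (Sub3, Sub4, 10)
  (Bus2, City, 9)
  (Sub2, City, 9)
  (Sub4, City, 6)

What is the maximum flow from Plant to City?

20

Augment Plant→Bus3→Bus2→City: bottleneck 4, flow now 4.
Augment Plant→Bus4→Sub4→City: bottleneck 6, flow now 10.
Augment Plant→Sub3→Bus2→City: bottleneck 5, flow now 15.
Augment Plant→Sub3→Sub2→City: bottleneck 5, flow now 20.
No augmenting path remains; maximum flow = 20.
In the residual graph, reachable from Plant: {Plant, Bus4}.
Min-cut edges: Plant→Bus3 (4), Plant→Sub3 (10), Bus4→Sub4 (6); capacity 4 + 10 + 6 = 20.
This cut is saturated, so no flow can exceed 20.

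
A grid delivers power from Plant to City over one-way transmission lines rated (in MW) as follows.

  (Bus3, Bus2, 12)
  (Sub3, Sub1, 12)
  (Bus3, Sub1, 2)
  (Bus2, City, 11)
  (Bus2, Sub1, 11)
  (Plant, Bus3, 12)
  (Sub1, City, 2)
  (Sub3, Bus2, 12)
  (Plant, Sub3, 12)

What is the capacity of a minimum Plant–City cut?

Augment Plant→Bus3→Bus2→City: bottleneck 11, flow now 11.
Augment Plant→Bus3→Sub1→City: bottleneck 1, flow now 12.
Augment Plant→Sub3→Sub1→City: bottleneck 1, flow now 13.
No augmenting path remains; maximum flow = 13.
By max-flow min-cut, the minimum cut capacity equals the max flow.
In the residual graph, reachable from Plant: {Plant, Bus3, Sub3, Bus2, Sub1}.
Min-cut edges: Bus2→City (11), Sub1→City (2); capacity 11 + 2 = 13.

13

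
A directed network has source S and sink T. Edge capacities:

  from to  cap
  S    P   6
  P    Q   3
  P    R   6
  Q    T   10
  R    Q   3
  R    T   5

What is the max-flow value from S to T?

Augment S→P→Q→T: bottleneck 3, flow now 3.
Augment S→P→R→T: bottleneck 3, flow now 6.
No augmenting path remains; maximum flow = 6.
In the residual graph, reachable from S: {S}.
Min-cut edges: S→P (6); capacity 6 = 6.
This cut is saturated, so no flow can exceed 6.

6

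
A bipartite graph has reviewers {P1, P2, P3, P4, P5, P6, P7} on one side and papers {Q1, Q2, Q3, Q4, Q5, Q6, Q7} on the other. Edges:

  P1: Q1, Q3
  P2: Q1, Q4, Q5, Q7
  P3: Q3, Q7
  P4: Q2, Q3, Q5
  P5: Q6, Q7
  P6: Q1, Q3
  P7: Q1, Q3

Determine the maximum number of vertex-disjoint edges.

6

Unit-capacity flow: source→left, listed edges, right→sink; max matching = max flow.
Augmenting path P1→Q1 (+1); matched 1.
Augmenting path P2→Q4 (+1); matched 2.
Augmenting path P3→Q3 (+1); matched 3.
Augmenting path P4→Q2 (+1); matched 4.
Augmenting path P5→Q6 (+1); matched 5.
Augmenting path P6→Q3→P3→Q7 (+1); matched 6.
No augmenting path remains; maximum matching = 6.
König certificate: {P2, P3, P4, P5, Q1, Q3} is a vertex cover of size 6 (every listed pair touches it), so no matching can be larger.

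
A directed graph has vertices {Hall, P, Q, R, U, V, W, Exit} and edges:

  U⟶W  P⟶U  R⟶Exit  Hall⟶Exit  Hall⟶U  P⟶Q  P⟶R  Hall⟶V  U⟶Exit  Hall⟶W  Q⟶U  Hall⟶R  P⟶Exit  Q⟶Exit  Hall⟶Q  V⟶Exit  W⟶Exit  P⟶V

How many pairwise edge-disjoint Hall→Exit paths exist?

Assign every edge capacity 1; by Menger, the answer equals the max flow.
Path Hall→Exit (+1); total 1.
Path Hall→Q→Exit (+1); total 2.
Path Hall→R→Exit (+1); total 3.
Path Hall→U→Exit (+1); total 4.
Path Hall→V→Exit (+1); total 5.
Path Hall→W→Exit (+1); total 6.
No residual Hall→Exit path; max flow = 6.
Certifying cut of size 6: {Hall→Exit, Hall→Q, Hall→R, Hall→U, Hall→V, Hall→W}.

6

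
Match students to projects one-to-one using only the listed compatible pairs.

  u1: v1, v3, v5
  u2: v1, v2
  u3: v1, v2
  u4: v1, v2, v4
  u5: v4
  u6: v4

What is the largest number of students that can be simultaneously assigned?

4

Unit-capacity flow: source→left, listed edges, right→sink; max matching = max flow.
Augmenting path u1→v1 (+1); matched 1.
Augmenting path u2→v2 (+1); matched 2.
Augmenting path u4→v4 (+1); matched 3.
Augmenting path u3→v1→u1→v3 (+1); matched 4.
No augmenting path remains; maximum matching = 4.
König certificate: {u1, v1, v2, v4} is a vertex cover of size 4 (every listed pair touches it), so no matching can be larger.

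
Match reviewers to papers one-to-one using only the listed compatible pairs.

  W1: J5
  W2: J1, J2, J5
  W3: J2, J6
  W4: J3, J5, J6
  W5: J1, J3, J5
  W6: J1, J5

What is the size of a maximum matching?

5

Unit-capacity flow: source→left, listed edges, right→sink; max matching = max flow.
Augmenting path W1→J5 (+1); matched 1.
Augmenting path W2→J1 (+1); matched 2.
Augmenting path W3→J2 (+1); matched 3.
Augmenting path W4→J3 (+1); matched 4.
Augmenting path W5→J3→W4→J6 (+1); matched 5.
No augmenting path remains; maximum matching = 5.
König certificate: {J1, J2, J3, J5, J6} is a vertex cover of size 5 (every listed pair touches it), so no matching can be larger.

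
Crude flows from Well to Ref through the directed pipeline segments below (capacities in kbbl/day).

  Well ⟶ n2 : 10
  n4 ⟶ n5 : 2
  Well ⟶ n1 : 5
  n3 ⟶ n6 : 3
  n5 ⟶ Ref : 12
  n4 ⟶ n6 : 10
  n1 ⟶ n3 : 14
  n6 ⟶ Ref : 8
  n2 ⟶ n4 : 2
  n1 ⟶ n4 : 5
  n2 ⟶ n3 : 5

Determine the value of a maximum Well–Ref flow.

Augment Well→n1→n3→n6→Ref: bottleneck 3, flow now 3.
Augment Well→n1→n4→n5→Ref: bottleneck 2, flow now 5.
Augment Well→n2→n4→n6→Ref: bottleneck 2, flow now 7.
Augment Well→n2→n3→n1→n4→n6→Ref: bottleneck 3, flow now 10. (uses reverse residual edge)
No augmenting path remains; maximum flow = 10.
In the residual graph, reachable from Well: {Well, n2, n3}.
Min-cut edges: Well→n1 (5), n2→n4 (2), n3→n6 (3); capacity 5 + 2 + 3 = 10.
This cut is saturated, so no flow can exceed 10.

10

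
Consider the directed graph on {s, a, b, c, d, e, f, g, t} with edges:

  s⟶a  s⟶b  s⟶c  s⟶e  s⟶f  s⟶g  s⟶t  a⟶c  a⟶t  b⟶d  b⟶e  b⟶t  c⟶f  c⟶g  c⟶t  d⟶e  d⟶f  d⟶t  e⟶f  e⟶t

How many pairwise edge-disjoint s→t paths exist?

5

Assign every edge capacity 1; by Menger, the answer equals the max flow.
Path s→t (+1); total 1.
Path s→a→t (+1); total 2.
Path s→b→t (+1); total 3.
Path s→c→t (+1); total 4.
Path s→e→t (+1); total 5.
No residual s→t path; max flow = 5.
Certifying cut of size 5: {s→a, s→b, s→c, s→e, s→t}.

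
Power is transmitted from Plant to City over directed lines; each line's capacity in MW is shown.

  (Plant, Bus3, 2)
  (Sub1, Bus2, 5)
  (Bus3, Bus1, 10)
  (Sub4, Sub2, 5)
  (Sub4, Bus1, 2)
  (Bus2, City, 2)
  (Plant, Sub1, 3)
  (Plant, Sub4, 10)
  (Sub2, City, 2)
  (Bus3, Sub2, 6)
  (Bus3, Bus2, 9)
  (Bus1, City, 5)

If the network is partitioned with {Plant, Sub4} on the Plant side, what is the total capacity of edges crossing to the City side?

Edges leaving {Plant, Sub4}: Plant→Bus3 (2), Plant→Sub1 (3), Sub4→Bus1 (2), Sub4→Sub2 (5).
Cut capacity = 2 + 3 + 2 + 5 = 12.

12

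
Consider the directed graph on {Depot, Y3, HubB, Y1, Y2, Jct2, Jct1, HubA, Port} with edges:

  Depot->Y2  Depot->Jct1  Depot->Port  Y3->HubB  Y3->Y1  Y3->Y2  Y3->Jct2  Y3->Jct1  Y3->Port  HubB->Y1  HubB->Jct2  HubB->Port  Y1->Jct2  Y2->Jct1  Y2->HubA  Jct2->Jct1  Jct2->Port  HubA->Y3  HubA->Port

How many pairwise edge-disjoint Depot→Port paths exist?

2

Assign every edge capacity 1; by Menger, the answer equals the max flow.
Path Depot→Port (+1); total 1.
Path Depot→Y2→HubA→Port (+1); total 2.
No residual Depot→Port path; max flow = 2.
Certifying cut of size 2: {Depot→Port, Depot→Y2}.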